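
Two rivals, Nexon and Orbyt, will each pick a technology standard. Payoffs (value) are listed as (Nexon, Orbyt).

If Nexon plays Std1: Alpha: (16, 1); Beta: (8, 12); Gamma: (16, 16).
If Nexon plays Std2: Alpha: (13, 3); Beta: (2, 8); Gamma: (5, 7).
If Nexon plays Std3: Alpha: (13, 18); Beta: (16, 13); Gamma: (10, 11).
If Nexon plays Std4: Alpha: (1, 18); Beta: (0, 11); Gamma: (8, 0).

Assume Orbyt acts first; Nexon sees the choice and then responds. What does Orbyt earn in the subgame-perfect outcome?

Backward induction with Orbyt moving first.
- Alpha → Nexon plays Std1 (best of 16, 13, 13, 1); Orbyt gets 1.
- Beta → Nexon plays Std3 (best of 8, 2, 16, 0); Orbyt gets 13.
- Gamma → Nexon plays Std1 (best of 16, 5, 10, 8); Orbyt gets 16.
Among 1, 13, 16, the best is 16 at Gamma. Subgame-perfect outcome: (Std1, Gamma) with payoffs (16, 16).

16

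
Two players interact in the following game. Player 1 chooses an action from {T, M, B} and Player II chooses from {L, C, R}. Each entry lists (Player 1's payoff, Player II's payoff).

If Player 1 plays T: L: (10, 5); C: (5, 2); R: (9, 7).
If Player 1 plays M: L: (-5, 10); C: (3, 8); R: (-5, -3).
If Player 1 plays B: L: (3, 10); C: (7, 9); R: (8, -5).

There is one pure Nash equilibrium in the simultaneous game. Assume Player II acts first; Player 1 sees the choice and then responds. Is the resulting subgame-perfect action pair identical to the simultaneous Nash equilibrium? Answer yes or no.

Work backward from Player 1's decision.
- L: BR = T, leader payoff 5.
- C: BR = B, leader payoff 9.
- R: BR = T, leader payoff 7.
Among 5, 9, 7, the best is 9 at C. Subgame-perfect outcome: (B, C) with payoffs (7, 9).
Under simultaneous play:
Player 1's best replies: L→T; C→B; R→T.
Player II's best replies: T→R; M→L; B→L.
The unique mutual best reply is (T, R), giving (9, 7).
Sequential outcome (B, C) differs from the Nash profile (T, R).

no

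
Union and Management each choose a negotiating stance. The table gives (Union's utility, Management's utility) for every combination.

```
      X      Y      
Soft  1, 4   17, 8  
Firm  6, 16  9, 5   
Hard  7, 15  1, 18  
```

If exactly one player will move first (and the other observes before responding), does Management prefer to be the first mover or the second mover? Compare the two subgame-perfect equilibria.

first

If Union leads: Management's best replies are Soft→Y, Firm→X, Hard→Y; Union's induced payoffs 17, 6, 1; outcome (Soft, Y), payoffs (17, 8).
If Management leads: Union's best replies are X→Hard, Y→Soft; Management's induced payoffs 15, 8; outcome (Hard, X), payoffs (7, 15).
Management gets 15 moving first and 8 moving second, so Management prefers to move first.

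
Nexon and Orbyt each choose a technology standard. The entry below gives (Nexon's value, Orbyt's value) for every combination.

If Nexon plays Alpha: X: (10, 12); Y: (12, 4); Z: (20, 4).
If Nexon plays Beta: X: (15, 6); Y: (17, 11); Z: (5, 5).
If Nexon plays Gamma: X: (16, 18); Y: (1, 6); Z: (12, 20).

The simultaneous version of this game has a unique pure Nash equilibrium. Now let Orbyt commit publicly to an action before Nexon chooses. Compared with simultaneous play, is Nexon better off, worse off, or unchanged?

worse off

Solve by backward induction (Orbyt leads).
- X: BR = Gamma, leader payoff 18.
- Y: BR = Beta, leader payoff 11.
- Z: BR = Alpha, leader payoff 4.
Orbyt's induced payoffs are 18, 11, 4, so Orbyt commits to X. Subgame-perfect outcome: (Gamma, X) with payoffs (16, 18).
For the simultaneous game, intersect best replies.
Nexon's best replies: X→Gamma; Y→Beta; Z→Alpha.
Orbyt's best replies: Alpha→X; Beta→Y; Gamma→Z.
Only (Beta, Y) has each player best-responding; Nash payoffs (17, 11).
Nexon earns 16 sequentially versus 17 at the Nash outcome: worse off.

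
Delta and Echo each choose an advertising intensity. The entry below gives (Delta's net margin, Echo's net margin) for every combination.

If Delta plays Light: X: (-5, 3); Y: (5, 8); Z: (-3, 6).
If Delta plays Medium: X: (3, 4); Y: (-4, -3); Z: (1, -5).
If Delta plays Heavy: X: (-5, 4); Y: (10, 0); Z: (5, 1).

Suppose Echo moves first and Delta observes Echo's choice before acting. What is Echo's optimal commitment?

X

Delta best-responds to each possible Echo move:
- X: Delta compares -5, 3, -5 and picks Medium; Echo would get 4.
- Y: Delta compares 5, -4, 10 and picks Heavy; Echo would get 0.
- Z: Delta compares -3, 1, 5 and picks Heavy; Echo would get 1.
Maximizing over 4, 0, 1, Echo chooses X. Subgame-perfect outcome: (Medium, X) with payoffs (3, 4).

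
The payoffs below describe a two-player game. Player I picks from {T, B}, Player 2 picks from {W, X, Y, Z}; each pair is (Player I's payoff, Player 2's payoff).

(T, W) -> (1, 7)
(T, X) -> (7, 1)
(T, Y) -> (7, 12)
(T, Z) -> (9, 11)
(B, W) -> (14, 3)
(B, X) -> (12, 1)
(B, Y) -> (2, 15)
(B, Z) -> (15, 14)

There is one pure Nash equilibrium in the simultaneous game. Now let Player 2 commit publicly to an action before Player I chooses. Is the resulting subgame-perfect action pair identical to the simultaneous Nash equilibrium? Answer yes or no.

no

Player I best-responds to each possible Player 2 move:
- W: Player I compares 1, 14 and picks B; Player 2 would get 3.
- X: Player I compares 7, 12 and picks B; Player 2 would get 1.
- Y: Player I compares 7, 2 and picks T; Player 2 would get 12.
- Z: Player I compares 9, 15 and picks B; Player 2 would get 14.
Maximizing over 3, 1, 12, 14, Player 2 chooses Z. Subgame-perfect outcome: (B, Z) with payoffs (15, 14).
For the simultaneous game, intersect best replies.
Player I's best replies: W→B; X→B; Y→T; Z→B.
Player 2's best replies: T→Y; B→Y.
Only (T, Y) has each player best-responding; Nash payoffs (7, 12).
Sequential outcome (B, Z) differs from the Nash profile (T, Y).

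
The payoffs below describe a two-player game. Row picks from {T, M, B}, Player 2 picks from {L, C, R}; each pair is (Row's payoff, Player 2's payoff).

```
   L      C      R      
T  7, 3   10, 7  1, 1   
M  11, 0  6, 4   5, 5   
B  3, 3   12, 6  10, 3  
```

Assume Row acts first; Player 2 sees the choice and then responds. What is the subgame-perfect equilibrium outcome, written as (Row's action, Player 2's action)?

Backward induction with Row moving first.
- T → Player 2 plays C (best of 3, 7, 1); Row gets 10.
- M → Player 2 plays R (best of 0, 4, 5); Row gets 5.
- B → Player 2 plays C (best of 3, 6, 3); Row gets 12.
Maximizing over 10, 5, 12, Row chooses B. Subgame-perfect outcome: (B, C) with payoffs (12, 6).

(B, C)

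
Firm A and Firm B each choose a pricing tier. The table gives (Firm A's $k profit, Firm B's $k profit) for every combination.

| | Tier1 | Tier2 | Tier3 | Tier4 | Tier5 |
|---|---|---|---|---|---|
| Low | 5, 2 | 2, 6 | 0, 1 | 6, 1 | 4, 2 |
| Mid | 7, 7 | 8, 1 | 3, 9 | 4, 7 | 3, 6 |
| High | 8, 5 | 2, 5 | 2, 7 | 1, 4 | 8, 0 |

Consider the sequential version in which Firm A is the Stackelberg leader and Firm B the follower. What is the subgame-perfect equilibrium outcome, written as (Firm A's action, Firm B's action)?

(Mid, Tier3)

Work backward from Firm B's decision.
- Low: Firm B compares 2, 6, 1, 1, 2 and picks Tier2; Firm A would get 2.
- Mid: Firm B compares 7, 1, 9, 7, 6 and picks Tier3; Firm A would get 3.
- High: Firm B compares 5, 5, 7, 4, 0 and picks Tier3; Firm A would get 2.
Among 2, 3, 2, the best is 3 at Mid. Subgame-perfect outcome: (Mid, Tier3) with payoffs (3, 9).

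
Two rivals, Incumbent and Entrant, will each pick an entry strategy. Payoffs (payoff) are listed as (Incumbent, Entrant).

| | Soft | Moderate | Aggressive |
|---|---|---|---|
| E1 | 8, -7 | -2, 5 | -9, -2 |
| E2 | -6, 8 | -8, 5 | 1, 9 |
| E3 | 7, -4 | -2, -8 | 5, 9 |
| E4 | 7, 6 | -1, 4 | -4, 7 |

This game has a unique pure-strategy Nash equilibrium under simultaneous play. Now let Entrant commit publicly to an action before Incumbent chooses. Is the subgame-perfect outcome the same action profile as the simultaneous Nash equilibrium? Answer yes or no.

yes

Incumbent best-responds to each possible Entrant move:
- Soft → Incumbent plays E1 (best of 8, -6, 7, 7); Entrant gets -7.
- Moderate → Incumbent plays E4 (best of -2, -8, -2, -1); Entrant gets 4.
- Aggressive → Incumbent plays E3 (best of -9, 1, 5, -4); Entrant gets 9.
Entrant's induced payoffs are -7, 4, 9, so Entrant commits to Aggressive. Subgame-perfect outcome: (E3, Aggressive) with payoffs (5, 9).
For the simultaneous game, intersect best replies.
Incumbent's best replies: Soft→E1; Moderate→E4; Aggressive→E3.
Entrant's best replies: E1→Moderate; E2→Aggressive; E3→Aggressive; E4→Aggressive.
Only (E3, Aggressive) has each player best-responding; Nash payoffs (5, 9).
Sequential outcome (E3, Aggressive) coincides with the Nash profile (E3, Aggressive).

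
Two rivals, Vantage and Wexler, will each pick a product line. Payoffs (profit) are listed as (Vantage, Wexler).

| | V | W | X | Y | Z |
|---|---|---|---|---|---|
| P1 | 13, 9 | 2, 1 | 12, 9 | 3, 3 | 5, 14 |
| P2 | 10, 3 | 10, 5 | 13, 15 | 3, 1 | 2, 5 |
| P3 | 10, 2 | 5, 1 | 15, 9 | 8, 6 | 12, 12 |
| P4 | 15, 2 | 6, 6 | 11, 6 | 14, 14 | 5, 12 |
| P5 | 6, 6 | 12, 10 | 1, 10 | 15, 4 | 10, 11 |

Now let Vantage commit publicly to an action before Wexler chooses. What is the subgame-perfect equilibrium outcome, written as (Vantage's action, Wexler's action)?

Wexler best-responds to each possible Vantage move:
- P1: BR = Z, leader payoff 5.
- P2: BR = X, leader payoff 13.
- P3: BR = Z, leader payoff 12.
- P4: BR = Y, leader payoff 14.
- P5: BR = Z, leader payoff 10.
Vantage's induced payoffs are 5, 13, 12, 14, 10, so Vantage commits to P4. Subgame-perfect outcome: (P4, Y) with payoffs (14, 14).

(P4, Y)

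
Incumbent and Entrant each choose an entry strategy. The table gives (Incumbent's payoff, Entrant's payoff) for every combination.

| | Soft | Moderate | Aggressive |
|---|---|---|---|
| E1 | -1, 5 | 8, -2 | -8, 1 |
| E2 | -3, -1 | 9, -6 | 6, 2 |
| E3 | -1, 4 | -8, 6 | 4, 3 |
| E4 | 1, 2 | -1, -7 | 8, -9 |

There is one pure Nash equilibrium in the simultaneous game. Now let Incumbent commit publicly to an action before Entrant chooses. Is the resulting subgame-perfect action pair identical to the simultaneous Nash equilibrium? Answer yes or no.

no

Solve by backward induction (Incumbent leads).
- E1: BR = Soft, leader payoff -1.
- E2: BR = Aggressive, leader payoff 6.
- E3: BR = Moderate, leader payoff -8.
- E4: BR = Soft, leader payoff 1.
Incumbent's induced payoffs are -1, 6, -8, 1, so Incumbent commits to E2. Subgame-perfect outcome: (E2, Aggressive) with payoffs (6, 2).
For the simultaneous game, intersect best replies.
Incumbent's best replies: Soft→E4; Moderate→E2; Aggressive→E4.
Entrant's best replies: E1→Soft; E2→Aggressive; E3→Moderate; E4→Soft.
The unique mutual best reply is (E4, Soft), giving (1, 2).
Sequential outcome (E2, Aggressive) differs from the Nash profile (E4, Soft).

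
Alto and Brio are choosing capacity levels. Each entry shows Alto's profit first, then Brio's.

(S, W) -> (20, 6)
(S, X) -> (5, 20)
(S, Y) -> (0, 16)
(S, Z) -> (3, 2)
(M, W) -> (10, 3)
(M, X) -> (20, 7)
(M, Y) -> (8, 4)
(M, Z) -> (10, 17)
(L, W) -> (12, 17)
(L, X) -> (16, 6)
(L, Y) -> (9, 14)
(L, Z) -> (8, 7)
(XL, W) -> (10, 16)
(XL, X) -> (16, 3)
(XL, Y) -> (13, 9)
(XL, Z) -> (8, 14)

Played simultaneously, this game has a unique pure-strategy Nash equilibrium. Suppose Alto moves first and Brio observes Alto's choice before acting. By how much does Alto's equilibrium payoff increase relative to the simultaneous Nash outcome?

Work backward from Brio's decision.
- S: Brio compares 6, 20, 16, 2 and picks X; Alto would get 5.
- M: Brio compares 3, 7, 4, 17 and picks Z; Alto would get 10.
- L: Brio compares 17, 6, 14, 7 and picks W; Alto would get 12.
- XL: Brio compares 16, 3, 9, 14 and picks W; Alto would get 10.
Maximizing over 5, 10, 12, 10, Alto chooses L. Subgame-perfect outcome: (L, W) with payoffs (12, 17).
For the simultaneous game, intersect best replies.
Alto's best replies: W→S; X→M; Y→XL; Z→M.
Brio's best replies: S→X; M→Z; L→W; XL→W.
Only (M, Z) has each player best-responding; Nash payoffs (10, 17).
Alto's commitment gain: 12 − 10 = 2.

2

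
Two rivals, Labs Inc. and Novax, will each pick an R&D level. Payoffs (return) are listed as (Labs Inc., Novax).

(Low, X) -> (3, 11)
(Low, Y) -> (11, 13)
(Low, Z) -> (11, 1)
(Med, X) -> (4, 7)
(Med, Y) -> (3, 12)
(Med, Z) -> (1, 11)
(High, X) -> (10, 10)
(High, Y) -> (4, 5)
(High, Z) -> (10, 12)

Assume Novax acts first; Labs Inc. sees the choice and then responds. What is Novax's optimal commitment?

Y

Solve by backward induction (Novax leads).
- X: Labs Inc. compares 3, 4, 10 and picks High; Novax would get 10.
- Y: Labs Inc. compares 11, 3, 4 and picks Low; Novax would get 13.
- Z: Labs Inc. compares 11, 1, 10 and picks Low; Novax would get 1.
Among 10, 13, 1, the best is 13 at Y. Subgame-perfect outcome: (Low, Y) with payoffs (11, 13).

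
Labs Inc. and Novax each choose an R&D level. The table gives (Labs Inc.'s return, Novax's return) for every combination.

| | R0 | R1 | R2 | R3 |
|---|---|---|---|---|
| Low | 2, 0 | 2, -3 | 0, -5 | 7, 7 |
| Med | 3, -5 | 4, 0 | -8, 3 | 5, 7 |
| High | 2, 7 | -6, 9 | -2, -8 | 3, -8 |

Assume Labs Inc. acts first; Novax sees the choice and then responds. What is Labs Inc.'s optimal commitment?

Backward induction with Labs Inc. moving first.
- Low: BR = R3, leader payoff 7.
- Med: BR = R3, leader payoff 5.
- High: BR = R1, leader payoff -6.
Maximizing over 7, 5, -6, Labs Inc. chooses Low. Subgame-perfect outcome: (Low, R3) with payoffs (7, 7).

Low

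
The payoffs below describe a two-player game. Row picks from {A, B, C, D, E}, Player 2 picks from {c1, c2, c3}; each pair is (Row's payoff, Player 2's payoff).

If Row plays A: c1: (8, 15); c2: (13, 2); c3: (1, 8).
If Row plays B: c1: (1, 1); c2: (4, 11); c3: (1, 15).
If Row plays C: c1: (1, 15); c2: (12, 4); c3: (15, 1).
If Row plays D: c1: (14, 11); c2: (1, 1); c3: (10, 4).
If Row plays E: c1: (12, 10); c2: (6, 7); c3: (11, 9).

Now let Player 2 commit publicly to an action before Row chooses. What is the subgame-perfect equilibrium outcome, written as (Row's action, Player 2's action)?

(D, c1)

Row best-responds to each possible Player 2 move:
- c1: BR = D, leader payoff 11.
- c2: BR = A, leader payoff 2.
- c3: BR = C, leader payoff 1.
Maximizing over 11, 2, 1, Player 2 chooses c1. Subgame-perfect outcome: (D, c1) with payoffs (14, 11).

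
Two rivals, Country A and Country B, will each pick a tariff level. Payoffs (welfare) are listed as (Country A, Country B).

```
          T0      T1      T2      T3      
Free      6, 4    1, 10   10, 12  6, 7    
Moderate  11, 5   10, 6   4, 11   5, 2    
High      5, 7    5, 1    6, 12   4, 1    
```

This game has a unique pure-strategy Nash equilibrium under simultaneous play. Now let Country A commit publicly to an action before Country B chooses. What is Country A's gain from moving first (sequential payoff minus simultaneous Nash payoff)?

Solve by backward induction (Country A leads).
- Free → Country B plays T2 (best of 4, 10, 12, 7); Country A gets 10.
- Moderate → Country B plays T2 (best of 5, 6, 11, 2); Country A gets 4.
- High → Country B plays T2 (best of 7, 1, 12, 1); Country A gets 6.
Among 10, 4, 6, the best is 10 at Free. Subgame-perfect outcome: (Free, T2) with payoffs (10, 12).
Under simultaneous play:
Country A's best replies: T0→Moderate; T1→Moderate; T2→Free; T3→Free.
Country B's best replies: Free→T2; Moderate→T2; High→T2.
Only (Free, T2) has each player best-responding; Nash payoffs (10, 12).
Country A's commitment gain: 10 − 10 = 0.

0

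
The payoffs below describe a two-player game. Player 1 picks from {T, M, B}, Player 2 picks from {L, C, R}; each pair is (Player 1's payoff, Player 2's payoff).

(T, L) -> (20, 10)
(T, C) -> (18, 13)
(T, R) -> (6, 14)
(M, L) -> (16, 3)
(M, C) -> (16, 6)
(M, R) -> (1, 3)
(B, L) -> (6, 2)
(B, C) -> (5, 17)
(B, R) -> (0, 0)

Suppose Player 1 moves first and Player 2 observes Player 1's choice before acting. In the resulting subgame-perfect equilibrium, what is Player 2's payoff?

6

Work backward from Player 2's decision.
- T: BR = R, leader payoff 6.
- M: BR = C, leader payoff 16.
- B: BR = C, leader payoff 5.
Maximizing over 6, 16, 5, Player 1 chooses M. Subgame-perfect outcome: (M, C) with payoffs (16, 6).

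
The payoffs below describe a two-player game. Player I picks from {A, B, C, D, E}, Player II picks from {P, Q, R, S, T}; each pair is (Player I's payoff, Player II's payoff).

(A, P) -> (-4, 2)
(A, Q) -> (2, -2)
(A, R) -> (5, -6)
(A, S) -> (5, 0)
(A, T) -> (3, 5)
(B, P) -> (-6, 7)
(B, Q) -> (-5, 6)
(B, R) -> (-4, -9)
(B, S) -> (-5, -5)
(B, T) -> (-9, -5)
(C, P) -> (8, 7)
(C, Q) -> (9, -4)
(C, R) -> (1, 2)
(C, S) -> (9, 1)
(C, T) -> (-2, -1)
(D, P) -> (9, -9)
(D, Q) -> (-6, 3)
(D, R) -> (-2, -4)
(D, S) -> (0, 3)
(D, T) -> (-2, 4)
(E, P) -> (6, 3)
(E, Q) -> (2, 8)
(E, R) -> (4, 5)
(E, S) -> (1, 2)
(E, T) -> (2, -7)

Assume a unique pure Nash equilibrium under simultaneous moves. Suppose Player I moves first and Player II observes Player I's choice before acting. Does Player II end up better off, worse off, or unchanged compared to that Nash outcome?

better off

Solve by backward induction (Player I leads).
- A: Player II compares 2, -2, -6, 0, 5 and picks T; Player I would get 3.
- B: Player II compares 7, 6, -9, -5, -5 and picks P; Player I would get -6.
- C: Player II compares 7, -4, 2, 1, -1 and picks P; Player I would get 8.
- D: Player II compares -9, 3, -4, 3, 4 and picks T; Player I would get -2.
- E: Player II compares 3, 8, 5, 2, -7 and picks Q; Player I would get 2.
Player I's induced payoffs are 3, -6, 8, -2, 2, so Player I commits to C. Subgame-perfect outcome: (C, P) with payoffs (8, 7).
Now find the simultaneous Nash equilibrium.
Player I's best replies: P→D; Q→C; R→A; S→C; T→A.
Player II's best replies: A→T; B→P; C→P; D→T; E→Q.
The unique mutual best reply is (A, T), giving (3, 5).
Player II earns 7 sequentially versus 5 at the Nash outcome: better off.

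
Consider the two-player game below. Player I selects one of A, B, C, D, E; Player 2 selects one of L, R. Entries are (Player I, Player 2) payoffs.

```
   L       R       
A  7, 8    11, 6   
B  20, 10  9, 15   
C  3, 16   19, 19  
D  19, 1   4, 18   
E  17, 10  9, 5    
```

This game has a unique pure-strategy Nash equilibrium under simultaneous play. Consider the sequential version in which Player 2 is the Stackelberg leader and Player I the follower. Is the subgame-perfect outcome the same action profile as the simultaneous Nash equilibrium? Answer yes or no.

yes

Backward induction with Player 2 moving first.
- L → Player I plays B (best of 7, 20, 3, 19, 17); Player 2 gets 10.
- R → Player I plays C (best of 11, 9, 19, 4, 9); Player 2 gets 19.
Among 10, 19, the best is 19 at R. Subgame-perfect outcome: (C, R) with payoffs (19, 19).
Now find the simultaneous Nash equilibrium.
Player I's best replies: L→B; R→C.
Player 2's best replies: A→L; B→R; C→R; D→R; E→L.
The unique mutual best reply is (C, R), giving (19, 19).
Sequential outcome (C, R) coincides with the Nash profile (C, R).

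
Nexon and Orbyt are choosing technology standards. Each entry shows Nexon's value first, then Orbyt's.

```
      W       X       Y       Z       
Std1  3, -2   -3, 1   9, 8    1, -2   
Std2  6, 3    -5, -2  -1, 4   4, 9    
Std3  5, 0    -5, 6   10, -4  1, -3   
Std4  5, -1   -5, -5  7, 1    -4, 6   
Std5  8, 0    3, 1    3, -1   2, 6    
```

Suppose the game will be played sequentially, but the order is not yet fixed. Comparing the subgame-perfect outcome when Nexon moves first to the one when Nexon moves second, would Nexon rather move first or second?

If Nexon leads: Orbyt's best replies are Std1→Y, Std2→Z, Std3→X, Std4→Z, Std5→Z; Nexon's induced payoffs 9, 4, -5, -4, 2; outcome (Std1, Y), payoffs (9, 8).
If Orbyt leads: Nexon's best replies are W→Std5, X→Std5, Y→Std3, Z→Std2; Orbyt's induced payoffs 0, 1, -4, 9; outcome (Std2, Z), payoffs (4, 9).
Nexon gets 9 moving first and 4 moving second, so Nexon prefers to move first.

first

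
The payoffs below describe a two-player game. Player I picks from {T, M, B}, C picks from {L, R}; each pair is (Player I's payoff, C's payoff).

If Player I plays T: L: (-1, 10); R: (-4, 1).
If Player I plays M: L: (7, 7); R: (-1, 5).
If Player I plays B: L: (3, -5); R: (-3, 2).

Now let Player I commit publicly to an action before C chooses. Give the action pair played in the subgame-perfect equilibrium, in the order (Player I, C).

Work backward from C's decision.
- T: BR = L, leader payoff -1.
- M: BR = L, leader payoff 7.
- B: BR = R, leader payoff -3.
Player I's induced payoffs are -1, 7, -3, so Player I commits to M. Subgame-perfect outcome: (M, L) with payoffs (7, 7).

(M, L)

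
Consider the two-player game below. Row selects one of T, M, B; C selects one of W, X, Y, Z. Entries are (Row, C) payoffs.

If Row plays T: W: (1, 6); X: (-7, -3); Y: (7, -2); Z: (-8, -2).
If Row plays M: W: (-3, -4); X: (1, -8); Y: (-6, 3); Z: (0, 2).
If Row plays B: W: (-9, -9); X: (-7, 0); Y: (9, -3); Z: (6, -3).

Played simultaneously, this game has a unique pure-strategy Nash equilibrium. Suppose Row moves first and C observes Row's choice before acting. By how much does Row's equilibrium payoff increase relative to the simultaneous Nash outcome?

Work backward from C's decision.
- T: BR = W, leader payoff 1.
- M: BR = Y, leader payoff -6.
- B: BR = X, leader payoff -7.
Among 1, -6, -7, the best is 1 at T. Subgame-perfect outcome: (T, W) with payoffs (1, 6).
Under simultaneous play:
Row's best replies: W→T; X→M; Y→B; Z→B.
C's best replies: T→W; M→Y; B→X.
The unique mutual best reply is (T, W), giving (1, 6).
Row's commitment gain: 1 − 1 = 0.

0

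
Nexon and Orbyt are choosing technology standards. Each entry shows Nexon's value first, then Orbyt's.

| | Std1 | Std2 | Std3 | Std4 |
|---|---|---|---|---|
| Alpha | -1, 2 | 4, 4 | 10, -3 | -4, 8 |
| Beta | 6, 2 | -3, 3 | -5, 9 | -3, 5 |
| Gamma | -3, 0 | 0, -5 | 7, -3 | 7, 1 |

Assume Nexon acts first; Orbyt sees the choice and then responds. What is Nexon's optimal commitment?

Gamma

Work backward from Orbyt's decision.
- Alpha: BR = Std4, leader payoff -4.
- Beta: BR = Std3, leader payoff -5.
- Gamma: BR = Std4, leader payoff 7.
Maximizing over -4, -5, 7, Nexon chooses Gamma. Subgame-perfect outcome: (Gamma, Std4) with payoffs (7, 1).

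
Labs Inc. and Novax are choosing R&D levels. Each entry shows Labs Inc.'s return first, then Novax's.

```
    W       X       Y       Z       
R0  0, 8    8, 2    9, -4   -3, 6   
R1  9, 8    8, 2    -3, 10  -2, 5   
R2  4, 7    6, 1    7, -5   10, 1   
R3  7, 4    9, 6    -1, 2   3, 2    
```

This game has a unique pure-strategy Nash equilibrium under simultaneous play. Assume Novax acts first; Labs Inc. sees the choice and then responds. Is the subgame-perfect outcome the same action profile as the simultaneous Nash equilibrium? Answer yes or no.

no

Backward induction with Novax moving first.
- W → Labs Inc. plays R1 (best of 0, 9, 4, 7); Novax gets 8.
- X → Labs Inc. plays R3 (best of 8, 8, 6, 9); Novax gets 6.
- Y → Labs Inc. plays R0 (best of 9, -3, 7, -1); Novax gets -4.
- Z → Labs Inc. plays R2 (best of -3, -2, 10, 3); Novax gets 1.
Maximizing over 8, 6, -4, 1, Novax chooses W. Subgame-perfect outcome: (R1, W) with payoffs (9, 8).
Under simultaneous play:
Labs Inc.'s best replies: W→R1; X→R3; Y→R0; Z→R2.
Novax's best replies: R0→W; R1→Y; R2→W; R3→X.
Only (R3, X) has each player best-responding; Nash payoffs (9, 6).
Sequential outcome (R1, W) differs from the Nash profile (R3, X).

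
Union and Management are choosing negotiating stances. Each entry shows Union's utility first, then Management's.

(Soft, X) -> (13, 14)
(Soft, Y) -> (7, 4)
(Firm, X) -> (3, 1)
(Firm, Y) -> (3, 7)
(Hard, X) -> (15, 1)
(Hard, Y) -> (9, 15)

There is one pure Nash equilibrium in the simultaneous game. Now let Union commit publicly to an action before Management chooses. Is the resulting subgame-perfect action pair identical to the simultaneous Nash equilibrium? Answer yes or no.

no

Management best-responds to each possible Union move:
- Soft → Management plays X (best of 14, 4); Union gets 13.
- Firm → Management plays Y (best of 1, 7); Union gets 3.
- Hard → Management plays Y (best of 1, 15); Union gets 9.
Among 13, 3, 9, the best is 13 at Soft. Subgame-perfect outcome: (Soft, X) with payoffs (13, 14).
Now find the simultaneous Nash equilibrium.
Union's best replies: X→Hard; Y→Hard.
Management's best replies: Soft→X; Firm→Y; Hard→Y.
The unique mutual best reply is (Hard, Y), giving (9, 15).
Sequential outcome (Soft, X) differs from the Nash profile (Hard, Y).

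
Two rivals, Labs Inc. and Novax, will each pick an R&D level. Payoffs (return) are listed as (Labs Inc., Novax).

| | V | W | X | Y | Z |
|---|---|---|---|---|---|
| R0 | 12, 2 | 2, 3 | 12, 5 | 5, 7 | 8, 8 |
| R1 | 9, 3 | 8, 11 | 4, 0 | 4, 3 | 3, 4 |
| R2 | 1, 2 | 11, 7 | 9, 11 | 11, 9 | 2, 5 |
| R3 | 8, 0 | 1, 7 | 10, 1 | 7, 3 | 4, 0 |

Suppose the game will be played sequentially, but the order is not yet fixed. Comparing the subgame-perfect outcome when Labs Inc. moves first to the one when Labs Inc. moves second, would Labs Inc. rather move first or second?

second

If Labs Inc. leads: Novax's best replies are R0→Z, R1→W, R2→X, R3→W; Labs Inc.'s induced payoffs 8, 8, 9, 1; outcome (R2, X), payoffs (9, 11).
If Novax leads: Labs Inc.'s best replies are V→R0, W→R2, X→R0, Y→R2, Z→R0; Novax's induced payoffs 2, 7, 5, 9, 8; outcome (R2, Y), payoffs (11, 9).
Labs Inc. gets 9 moving first and 11 moving second, so Labs Inc. prefers to move second.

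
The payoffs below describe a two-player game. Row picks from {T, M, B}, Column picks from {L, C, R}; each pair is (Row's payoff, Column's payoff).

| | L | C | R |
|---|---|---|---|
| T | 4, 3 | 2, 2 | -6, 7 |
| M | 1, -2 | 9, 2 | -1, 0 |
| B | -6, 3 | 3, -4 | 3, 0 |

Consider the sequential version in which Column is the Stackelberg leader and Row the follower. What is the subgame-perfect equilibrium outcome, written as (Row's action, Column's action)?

Work backward from Row's decision.
- L: Row compares 4, 1, -6 and picks T; Column would get 3.
- C: Row compares 2, 9, 3 and picks M; Column would get 2.
- R: Row compares -6, -1, 3 and picks B; Column would get 0.
Maximizing over 3, 2, 0, Column chooses L. Subgame-perfect outcome: (T, L) with payoffs (4, 3).

(T, L)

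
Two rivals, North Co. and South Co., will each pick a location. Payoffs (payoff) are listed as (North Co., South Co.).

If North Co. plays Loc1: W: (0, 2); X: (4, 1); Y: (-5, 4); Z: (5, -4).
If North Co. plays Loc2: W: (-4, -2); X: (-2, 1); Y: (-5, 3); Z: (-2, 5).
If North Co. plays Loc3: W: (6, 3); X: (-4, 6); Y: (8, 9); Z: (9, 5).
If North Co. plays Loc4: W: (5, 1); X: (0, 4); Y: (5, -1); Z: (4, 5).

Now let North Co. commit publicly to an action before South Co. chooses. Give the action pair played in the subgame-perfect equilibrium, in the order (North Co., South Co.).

South Co. best-responds to each possible North Co. move:
- Loc1 → South Co. plays Y (best of 2, 1, 4, -4); North Co. gets -5.
- Loc2 → South Co. plays Z (best of -2, 1, 3, 5); North Co. gets -2.
- Loc3 → South Co. plays Y (best of 3, 6, 9, 5); North Co. gets 8.
- Loc4 → South Co. plays Z (best of 1, 4, -1, 5); North Co. gets 4.
Among -5, -2, 8, 4, the best is 8 at Loc3. Subgame-perfect outcome: (Loc3, Y) with payoffs (8, 9).

(Loc3, Y)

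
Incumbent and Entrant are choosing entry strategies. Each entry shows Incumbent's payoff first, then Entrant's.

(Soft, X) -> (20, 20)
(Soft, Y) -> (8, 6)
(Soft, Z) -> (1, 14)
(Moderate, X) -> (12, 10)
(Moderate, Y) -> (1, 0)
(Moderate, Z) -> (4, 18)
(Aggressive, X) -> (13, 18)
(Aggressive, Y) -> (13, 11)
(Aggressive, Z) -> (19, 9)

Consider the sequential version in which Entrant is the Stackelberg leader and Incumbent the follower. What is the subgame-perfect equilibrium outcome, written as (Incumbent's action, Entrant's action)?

Work backward from Incumbent's decision.
- X: Incumbent compares 20, 12, 13 and picks Soft; Entrant would get 20.
- Y: Incumbent compares 8, 1, 13 and picks Aggressive; Entrant would get 11.
- Z: Incumbent compares 1, 4, 19 and picks Aggressive; Entrant would get 9.
Among 20, 11, 9, the best is 20 at X. Subgame-perfect outcome: (Soft, X) with payoffs (20, 20).

(Soft, X)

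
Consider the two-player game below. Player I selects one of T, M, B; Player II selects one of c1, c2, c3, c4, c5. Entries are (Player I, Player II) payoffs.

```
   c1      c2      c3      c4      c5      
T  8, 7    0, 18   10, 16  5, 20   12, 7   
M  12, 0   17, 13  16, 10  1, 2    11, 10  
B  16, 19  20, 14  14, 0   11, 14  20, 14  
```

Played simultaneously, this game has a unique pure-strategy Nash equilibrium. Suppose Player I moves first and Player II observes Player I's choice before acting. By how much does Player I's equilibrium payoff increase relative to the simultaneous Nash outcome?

Backward induction with Player I moving first.
- T → Player II plays c4 (best of 7, 18, 16, 20, 7); Player I gets 5.
- M → Player II plays c2 (best of 0, 13, 10, 2, 10); Player I gets 17.
- B → Player II plays c1 (best of 19, 14, 0, 14, 14); Player I gets 16.
Maximizing over 5, 17, 16, Player I chooses M. Subgame-perfect outcome: (M, c2) with payoffs (17, 13).
Now find the simultaneous Nash equilibrium.
Player I's best replies: c1→B; c2→B; c3→M; c4→B; c5→B.
Player II's best replies: T→c4; M→c2; B→c1.
Only (B, c1) has each player best-responding; Nash payoffs (16, 19).
Player I's commitment gain: 17 − 16 = 1.

1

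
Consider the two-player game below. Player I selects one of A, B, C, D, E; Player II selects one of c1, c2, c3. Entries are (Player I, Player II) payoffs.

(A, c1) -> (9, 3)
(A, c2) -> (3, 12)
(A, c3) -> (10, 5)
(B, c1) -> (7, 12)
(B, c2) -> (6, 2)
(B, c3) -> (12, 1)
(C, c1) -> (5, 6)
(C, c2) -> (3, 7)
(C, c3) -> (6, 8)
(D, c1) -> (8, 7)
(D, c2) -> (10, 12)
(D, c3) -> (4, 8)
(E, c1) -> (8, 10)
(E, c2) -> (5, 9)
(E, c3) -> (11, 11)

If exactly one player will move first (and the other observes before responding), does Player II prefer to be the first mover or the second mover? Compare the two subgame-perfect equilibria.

If Player I leads: Player II's best replies are A→c2, B→c1, C→c3, D→c2, E→c3; Player I's induced payoffs 3, 7, 6, 10, 11; outcome (E, c3), payoffs (11, 11).
If Player II leads: Player I's best replies are c1→A, c2→D, c3→B; Player II's induced payoffs 3, 12, 1; outcome (D, c2), payoffs (10, 12).
Player II gets 12 moving first and 11 moving second, so Player II prefers to move first.

first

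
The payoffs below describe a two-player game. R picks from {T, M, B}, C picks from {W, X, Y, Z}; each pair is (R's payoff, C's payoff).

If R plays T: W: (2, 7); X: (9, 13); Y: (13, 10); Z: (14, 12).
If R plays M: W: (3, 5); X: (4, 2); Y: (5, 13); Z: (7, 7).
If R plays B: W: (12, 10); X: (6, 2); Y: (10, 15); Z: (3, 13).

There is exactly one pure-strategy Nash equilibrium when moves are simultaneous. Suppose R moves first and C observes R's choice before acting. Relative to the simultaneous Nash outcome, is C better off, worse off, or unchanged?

better off

Work backward from C's decision.
- T: C compares 7, 13, 10, 12 and picks X; R would get 9.
- M: C compares 5, 2, 13, 7 and picks Y; R would get 5.
- B: C compares 10, 2, 15, 13 and picks Y; R would get 10.
Maximizing over 9, 5, 10, R chooses B. Subgame-perfect outcome: (B, Y) with payoffs (10, 15).
Under simultaneous play:
R's best replies: W→B; X→T; Y→T; Z→T.
C's best replies: T→X; M→Y; B→Y.
Only (T, X) has each player best-responding; Nash payoffs (9, 13).
C earns 15 sequentially versus 13 at the Nash outcome: better off.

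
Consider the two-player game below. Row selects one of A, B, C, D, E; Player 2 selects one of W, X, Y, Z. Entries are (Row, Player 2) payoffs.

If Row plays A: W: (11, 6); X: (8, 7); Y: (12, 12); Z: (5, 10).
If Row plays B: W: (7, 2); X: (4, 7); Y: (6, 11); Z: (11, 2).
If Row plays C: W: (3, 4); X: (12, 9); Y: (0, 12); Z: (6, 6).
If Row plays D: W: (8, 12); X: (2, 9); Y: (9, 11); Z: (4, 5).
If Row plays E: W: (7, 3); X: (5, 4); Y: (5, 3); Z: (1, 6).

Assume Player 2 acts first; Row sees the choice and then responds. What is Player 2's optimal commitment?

Y

Solve by backward induction (Player 2 leads).
- W: BR = A, leader payoff 6.
- X: BR = C, leader payoff 9.
- Y: BR = A, leader payoff 12.
- Z: BR = B, leader payoff 2.
Among 6, 9, 12, 2, the best is 12 at Y. Subgame-perfect outcome: (A, Y) with payoffs (12, 12).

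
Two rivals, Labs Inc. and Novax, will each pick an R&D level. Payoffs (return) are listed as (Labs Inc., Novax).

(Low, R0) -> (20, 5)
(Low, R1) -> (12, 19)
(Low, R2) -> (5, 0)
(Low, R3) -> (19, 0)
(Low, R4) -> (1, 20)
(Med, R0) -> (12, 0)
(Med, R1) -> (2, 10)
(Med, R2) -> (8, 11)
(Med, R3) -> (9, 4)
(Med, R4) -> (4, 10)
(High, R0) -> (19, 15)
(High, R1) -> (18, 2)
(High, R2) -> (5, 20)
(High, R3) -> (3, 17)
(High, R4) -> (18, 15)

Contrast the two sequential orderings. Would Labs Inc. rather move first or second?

If Labs Inc. leads: Novax's best replies are Low→R4, Med→R2, High→R2; Labs Inc.'s induced payoffs 1, 8, 5; outcome (Med, R2), payoffs (8, 11).
If Novax leads: Labs Inc.'s best replies are R0→Low, R1→High, R2→Med, R3→Low, R4→High; Novax's induced payoffs 5, 2, 11, 0, 15; outcome (High, R4), payoffs (18, 15).
Labs Inc. gets 8 moving first and 18 moving second, so Labs Inc. prefers to move second.

second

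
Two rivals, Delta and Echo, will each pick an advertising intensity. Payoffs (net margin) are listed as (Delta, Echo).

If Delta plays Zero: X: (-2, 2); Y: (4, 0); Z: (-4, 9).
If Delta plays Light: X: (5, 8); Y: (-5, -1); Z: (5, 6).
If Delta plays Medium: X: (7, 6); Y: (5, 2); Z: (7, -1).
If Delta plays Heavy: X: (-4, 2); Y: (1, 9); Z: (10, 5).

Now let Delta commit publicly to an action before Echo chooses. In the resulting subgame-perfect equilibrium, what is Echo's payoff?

6

Backward induction with Delta moving first.
- Zero: Echo compares 2, 0, 9 and picks Z; Delta would get -4.
- Light: Echo compares 8, -1, 6 and picks X; Delta would get 5.
- Medium: Echo compares 6, 2, -1 and picks X; Delta would get 7.
- Heavy: Echo compares 2, 9, 5 and picks Y; Delta would get 1.
Delta's induced payoffs are -4, 5, 7, 1, so Delta commits to Medium. Subgame-perfect outcome: (Medium, X) with payoffs (7, 6).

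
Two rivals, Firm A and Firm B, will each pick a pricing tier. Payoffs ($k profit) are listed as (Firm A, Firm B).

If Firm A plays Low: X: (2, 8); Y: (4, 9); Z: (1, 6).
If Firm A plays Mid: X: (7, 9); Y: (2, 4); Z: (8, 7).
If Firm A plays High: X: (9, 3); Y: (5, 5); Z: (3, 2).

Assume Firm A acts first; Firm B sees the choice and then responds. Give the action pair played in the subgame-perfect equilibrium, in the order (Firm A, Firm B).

(Mid, X)

Backward induction with Firm A moving first.
- Low: BR = Y, leader payoff 4.
- Mid: BR = X, leader payoff 7.
- High: BR = Y, leader payoff 5.
Firm A's induced payoffs are 4, 7, 5, so Firm A commits to Mid. Subgame-perfect outcome: (Mid, X) with payoffs (7, 9).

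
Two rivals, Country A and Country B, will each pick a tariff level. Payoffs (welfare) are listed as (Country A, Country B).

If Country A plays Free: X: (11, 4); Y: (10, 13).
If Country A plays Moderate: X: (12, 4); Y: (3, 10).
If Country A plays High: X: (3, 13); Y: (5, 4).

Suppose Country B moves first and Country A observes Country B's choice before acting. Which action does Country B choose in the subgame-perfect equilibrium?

Country A best-responds to each possible Country B move:
- X: Country A compares 11, 12, 3 and picks Moderate; Country B would get 4.
- Y: Country A compares 10, 3, 5 and picks Free; Country B would get 13.
Maximizing over 4, 13, Country B chooses Y. Subgame-perfect outcome: (Free, Y) with payoffs (10, 13).

Y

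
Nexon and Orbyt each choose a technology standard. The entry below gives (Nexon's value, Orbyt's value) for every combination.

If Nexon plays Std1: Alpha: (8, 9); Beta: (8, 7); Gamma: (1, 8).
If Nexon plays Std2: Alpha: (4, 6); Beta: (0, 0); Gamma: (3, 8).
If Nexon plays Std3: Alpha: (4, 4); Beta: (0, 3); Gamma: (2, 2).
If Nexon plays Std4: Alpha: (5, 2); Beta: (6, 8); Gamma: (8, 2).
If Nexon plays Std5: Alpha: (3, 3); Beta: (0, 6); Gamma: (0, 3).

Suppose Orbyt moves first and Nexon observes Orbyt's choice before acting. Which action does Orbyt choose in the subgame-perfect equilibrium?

Alpha

Backward induction with Orbyt moving first.
- Alpha: BR = Std1, leader payoff 9.
- Beta: BR = Std1, leader payoff 7.
- Gamma: BR = Std4, leader payoff 2.
Orbyt's induced payoffs are 9, 7, 2, so Orbyt commits to Alpha. Subgame-perfect outcome: (Std1, Alpha) with payoffs (8, 9).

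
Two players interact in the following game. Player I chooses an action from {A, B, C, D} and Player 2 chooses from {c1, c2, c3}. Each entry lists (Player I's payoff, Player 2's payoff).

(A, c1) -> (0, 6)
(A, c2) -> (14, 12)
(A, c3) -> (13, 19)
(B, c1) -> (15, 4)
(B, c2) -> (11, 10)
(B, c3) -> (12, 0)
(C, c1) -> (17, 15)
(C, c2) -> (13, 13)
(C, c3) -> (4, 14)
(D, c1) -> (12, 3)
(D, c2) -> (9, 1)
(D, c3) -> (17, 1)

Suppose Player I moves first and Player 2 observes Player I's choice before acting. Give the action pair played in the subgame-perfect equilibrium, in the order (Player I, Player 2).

Player 2 best-responds to each possible Player I move:
- A: Player 2 compares 6, 12, 19 and picks c3; Player I would get 13.
- B: Player 2 compares 4, 10, 0 and picks c2; Player I would get 11.
- C: Player 2 compares 15, 13, 14 and picks c1; Player I would get 17.
- D: Player 2 compares 3, 1, 1 and picks c1; Player I would get 12.
Player I's induced payoffs are 13, 11, 17, 12, so Player I commits to C. Subgame-perfect outcome: (C, c1) with payoffs (17, 15).

(C, c1)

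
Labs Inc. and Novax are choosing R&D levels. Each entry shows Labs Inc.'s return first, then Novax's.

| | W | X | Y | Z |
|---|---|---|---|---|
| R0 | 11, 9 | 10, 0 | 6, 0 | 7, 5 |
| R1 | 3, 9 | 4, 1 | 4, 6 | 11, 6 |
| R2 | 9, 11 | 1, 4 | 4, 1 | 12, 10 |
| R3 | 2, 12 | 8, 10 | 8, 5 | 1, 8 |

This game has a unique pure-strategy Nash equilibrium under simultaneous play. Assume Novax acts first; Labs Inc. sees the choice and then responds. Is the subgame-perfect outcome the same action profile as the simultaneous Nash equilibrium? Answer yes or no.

Backward induction with Novax moving first.
- W → Labs Inc. plays R0 (best of 11, 3, 9, 2); Novax gets 9.
- X → Labs Inc. plays R0 (best of 10, 4, 1, 8); Novax gets 0.
- Y → Labs Inc. plays R3 (best of 6, 4, 4, 8); Novax gets 5.
- Z → Labs Inc. plays R2 (best of 7, 11, 12, 1); Novax gets 10.
Among 9, 0, 5, 10, the best is 10 at Z. Subgame-perfect outcome: (R2, Z) with payoffs (12, 10).
Now find the simultaneous Nash equilibrium.
Labs Inc.'s best replies: W→R0; X→R0; Y→R3; Z→R2.
Novax's best replies: R0→W; R1→W; R2→W; R3→W.
The unique mutual best reply is (R0, W), giving (11, 9).
Sequential outcome (R2, Z) differs from the Nash profile (R0, W).

no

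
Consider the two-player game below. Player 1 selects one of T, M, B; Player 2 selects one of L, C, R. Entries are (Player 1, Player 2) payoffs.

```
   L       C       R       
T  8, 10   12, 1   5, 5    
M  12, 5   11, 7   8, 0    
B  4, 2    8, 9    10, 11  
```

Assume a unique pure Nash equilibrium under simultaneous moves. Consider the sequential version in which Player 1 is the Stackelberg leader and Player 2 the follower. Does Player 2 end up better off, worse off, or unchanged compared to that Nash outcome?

Player 2 best-responds to each possible Player 1 move:
- T → Player 2 plays L (best of 10, 1, 5); Player 1 gets 8.
- M → Player 2 plays C (best of 5, 7, 0); Player 1 gets 11.
- B → Player 2 plays R (best of 2, 9, 11); Player 1 gets 10.
Player 1's induced payoffs are 8, 11, 10, so Player 1 commits to M. Subgame-perfect outcome: (M, C) with payoffs (11, 7).
For the simultaneous game, intersect best replies.
Player 1's best replies: L→M; C→T; R→B.
Player 2's best replies: T→L; M→C; B→R.
The unique mutual best reply is (B, R), giving (10, 11).
Player 2 earns 7 sequentially versus 11 at the Nash outcome: worse off.

worse off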